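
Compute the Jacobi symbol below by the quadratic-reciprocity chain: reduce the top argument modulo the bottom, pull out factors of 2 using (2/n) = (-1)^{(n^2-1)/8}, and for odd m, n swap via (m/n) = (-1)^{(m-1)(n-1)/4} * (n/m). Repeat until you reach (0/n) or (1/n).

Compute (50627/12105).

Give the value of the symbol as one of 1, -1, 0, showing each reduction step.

-1

(50627/12105): 50627 mod 12105 = 2207, so (50627/12105) = (2207/12105)
flip (2207/12105) -> (12105/2207): both odd, 2207 mod 4 = 3, 12105 mod 4 = 1, so the flip contributes +1; sign now +1
(12105/2207): 12105 mod 2207 = 1070, so (12105/2207) = (1070/2207)
factor out 2^1: 1070 = 2^1·535; with 2207 mod 8 = 7, (2/2207) = +1; sign now +1; continue with (535/2207)
flip (535/2207) -> (2207/535): both odd, 535 mod 4 = 3, 2207 mod 4 = 3, so the flip contributes -1; sign now -1
(2207/535): 2207 mod 535 = 67, so (2207/535) = (67/535)
flip (67/535) -> (535/67): both odd, 67 mod 4 = 3, 535 mod 4 = 3, so the flip contributes -1; sign now +1
(535/67): 535 mod 67 = 66, so (535/67) = (66/67)
factor out 2^1: 66 = 2^1·33; with 67 mod 8 = 3, (2/67) = -1; sign now -1; continue with (33/67)
flip (33/67) -> (67/33): both odd, 33 mod 4 = 1, 67 mod 4 = 3, so the flip contributes +1; sign now -1
(67/33): 67 mod 33 = 1, so (67/33) = (1/33)
reached (1/33) = 1, so the symbol is -1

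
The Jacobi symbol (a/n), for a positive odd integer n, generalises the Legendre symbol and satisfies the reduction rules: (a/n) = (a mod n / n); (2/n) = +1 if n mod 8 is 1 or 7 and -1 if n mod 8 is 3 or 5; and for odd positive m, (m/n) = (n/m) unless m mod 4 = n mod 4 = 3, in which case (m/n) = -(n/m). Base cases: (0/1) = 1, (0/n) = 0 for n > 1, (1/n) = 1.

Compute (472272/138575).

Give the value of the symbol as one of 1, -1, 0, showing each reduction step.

(472272/138575): 472272 mod 138575 = 56547, so (472272/138575) = (56547/138575)
flip (56547/138575) -> (138575/56547): both odd, 56547 mod 4 = 3, 138575 mod 4 = 3, so the flip contributes -1; sign now -1
(138575/56547): 138575 mod 56547 = 25481, so (138575/56547) = (25481/56547)
flip (25481/56547) -> (56547/25481): both odd, 25481 mod 4 = 1, 56547 mod 4 = 3, so the flip contributes +1; sign now -1
(56547/25481): 56547 mod 25481 = 5585, so (56547/25481) = (5585/25481)
flip (5585/25481) -> (25481/5585): both odd, 5585 mod 4 = 1, 25481 mod 4 = 1, so the flip contributes +1; sign now -1
(25481/5585): 25481 mod 5585 = 3141, so (25481/5585) = (3141/5585)
flip (3141/5585) -> (5585/3141): both odd, 3141 mod 4 = 1, 5585 mod 4 = 1, so the flip contributes +1; sign now -1
(5585/3141): 5585 mod 3141 = 2444, so (5585/3141) = (2444/3141)
factor out 2^2: 2444 = 2^2·611; with 3141 mod 8 = 5, (2/3141) = -1; sign now -1; continue with (611/3141)
flip (611/3141) -> (3141/611): both odd, 611 mod 4 = 3, 3141 mod 4 = 1, so the flip contributes +1; sign now -1
(3141/611): 3141 mod 611 = 86, so (3141/611) = (86/611)
factor out 2^1: 86 = 2^1·43; with 611 mod 8 = 3, (2/611) = -1; sign now +1; continue with (43/611)
flip (43/611) -> (611/43): both odd, 43 mod 4 = 3, 611 mod 4 = 3, so the flip contributes -1; sign now -1
(611/43): 611 mod 43 = 9, so (611/43) = (9/43)
flip (9/43) -> (43/9): both odd, 9 mod 4 = 1, 43 mod 4 = 3, so the flip contributes +1; sign now -1
(43/9): 43 mod 9 = 7, so (43/9) = (7/9)
flip (7/9) -> (9/7): both odd, 7 mod 4 = 3, 9 mod 4 = 1, so the flip contributes +1; sign now -1
(9/7): 9 mod 7 = 2, so (9/7) = (2/7)
factor out 2^1: 2 = 2^1·1; with 7 mod 8 = 7, (2/7) = +1; sign now -1; continue with (1/7)
reached (1/7) = 1, so the symbol is -1

-1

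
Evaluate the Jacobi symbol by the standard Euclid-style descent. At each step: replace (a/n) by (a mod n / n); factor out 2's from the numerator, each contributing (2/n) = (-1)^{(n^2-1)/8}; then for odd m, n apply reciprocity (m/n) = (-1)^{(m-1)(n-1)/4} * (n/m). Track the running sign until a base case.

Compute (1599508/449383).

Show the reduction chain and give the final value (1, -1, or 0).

(1599508/449383) = (251359/449383)   [reduce mod 449383]
reciprocity: (251359/449383) = -1·(449383/251359) since 251359 mod 4 = 3, 449383 mod 4 = 3; sign now -1
(449383/251359) = (198024/251359)   [reduce mod 251359]
198024 = 2^3·24753; (2/251359) = +1 since 251359 mod 8 = 7, so (198024/251359) = (+1)^3·(24753/251359); sign now -1
reciprocity: (24753/251359) = +1·(251359/24753) since 24753 mod 4 = 1, 251359 mod 4 = 3; sign now -1
(251359/24753) = (3829/24753)   [reduce mod 24753]
reciprocity: (3829/24753) = +1·(24753/3829) since 3829 mod 4 = 1, 24753 mod 4 = 1; sign now -1
(24753/3829) = (1779/3829)   [reduce mod 3829]
reciprocity: (1779/3829) = +1·(3829/1779) since 1779 mod 4 = 3, 3829 mod 4 = 1; sign now -1
(3829/1779) = (271/1779)   [reduce mod 1779]
reciprocity: (271/1779) = -1·(1779/271) since 271 mod 4 = 3, 1779 mod 4 = 3; sign now +1
(1779/271) = (153/271)   [reduce mod 271]
reciprocity: (153/271) = +1·(271/153) since 153 mod 4 = 1, 271 mod 4 = 3; sign now +1
(271/153) = (118/153)   [reduce mod 153]
118 = 2^1·59; (2/153) = +1 since 153 mod 8 = 1, so (118/153) = (+1)^1·(59/153); sign now +1
reciprocity: (59/153) = +1·(153/59) since 59 mod 4 = 3, 153 mod 4 = 1; sign now +1
(153/59) = (35/59)   [reduce mod 59]
reciprocity: (35/59) = -1·(59/35) since 35 mod 4 = 3, 59 mod 4 = 3; sign now -1
(59/35) = (24/35)   [reduce mod 35]
24 = 2^3·3; (2/35) = -1 since 35 mod 8 = 3, so (24/35) = (-1)^3·(3/35); sign now +1
reciprocity: (3/35) = -1·(35/3) since 3 mod 4 = 3, 35 mod 4 = 3; sign now -1
(35/3) = (2/3)   [reduce mod 3]
2 = 2^1·1; (2/3) = -1 since 3 mod 8 = 3, so (2/3) = (-1)^1·(1/3); sign now +1
(1/3) = 1; final value = sign = +1

1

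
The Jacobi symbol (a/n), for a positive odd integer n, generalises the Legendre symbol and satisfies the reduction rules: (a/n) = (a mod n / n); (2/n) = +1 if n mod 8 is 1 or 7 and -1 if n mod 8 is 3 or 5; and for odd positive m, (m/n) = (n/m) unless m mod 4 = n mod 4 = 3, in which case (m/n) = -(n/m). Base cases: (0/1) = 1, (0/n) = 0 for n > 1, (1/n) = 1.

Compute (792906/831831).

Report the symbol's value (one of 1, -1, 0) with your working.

0

792906 = 2^1·396453; (2/831831) = +1 since 831831 mod 8 = 7, so (792906/831831) = (+1)^1·(396453/831831); sign now +1
reciprocity: (396453/831831) = +1·(831831/396453) since 396453 mod 4 = 1, 831831 mod 4 = 3; sign now +1
(831831/396453) = (38925/396453)   [reduce mod 396453]
reciprocity: (38925/396453) = +1·(396453/38925) since 38925 mod 4 = 1, 396453 mod 4 = 1; sign now +1
(396453/38925) = (7203/38925)   [reduce mod 38925]
reciprocity: (7203/38925) = +1·(38925/7203) since 7203 mod 4 = 3, 38925 mod 4 = 1; sign now +1
(38925/7203) = (2910/7203)   [reduce mod 7203]
2910 = 2^1·1455; (2/7203) = -1 since 7203 mod 8 = 3, so (2910/7203) = (-1)^1·(1455/7203); sign now -1
reciprocity: (1455/7203) = -1·(7203/1455) since 1455 mod 4 = 3, 7203 mod 4 = 3; sign now +1
(7203/1455) = (1383/1455)   [reduce mod 1455]
reciprocity: (1383/1455) = -1·(1455/1383) since 1383 mod 4 = 3, 1455 mod 4 = 3; sign now -1
(1455/1383) = (72/1383)   [reduce mod 1383]
72 = 2^3·9; (2/1383) = +1 since 1383 mod 8 = 7, so (72/1383) = (+1)^3·(9/1383); sign now -1
reciprocity: (9/1383) = +1·(1383/9) since 9 mod 4 = 1, 1383 mod 4 = 3; sign now -1
(1383/9) = (6/9)   [reduce mod 9]
6 = 2^1·3; (2/9) = +1 since 9 mod 8 = 1, so (6/9) = (+1)^1·(3/9); sign now -1
reciprocity: (3/9) = +1·(9/3) since 3 mod 4 = 3, 9 mod 4 = 1; sign now -1
(9/3) = (0/3)   [reduce mod 3]
(0/3) = 0   [gcd(a, n) > 1]; final value = 0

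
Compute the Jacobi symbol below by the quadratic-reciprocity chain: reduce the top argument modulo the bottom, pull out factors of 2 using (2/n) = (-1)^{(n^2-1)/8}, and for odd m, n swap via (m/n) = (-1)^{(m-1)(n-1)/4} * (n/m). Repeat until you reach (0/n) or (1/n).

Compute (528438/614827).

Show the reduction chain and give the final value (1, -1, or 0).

1

factor out 2^1: 528438 = 2^1·264219; with 614827 mod 8 = 3, (2/614827) = -1; sign now -1; continue with (264219/614827)
flip (264219/614827) -> (614827/264219): both odd, 264219 mod 4 = 3, 614827 mod 4 = 3, so the flip contributes -1; sign now +1
(614827/264219): 614827 mod 264219 = 86389, so (614827/264219) = (86389/264219)
flip (86389/264219) -> (264219/86389): both odd, 86389 mod 4 = 1, 264219 mod 4 = 3, so the flip contributes +1; sign now +1
(264219/86389): 264219 mod 86389 = 5052, so (264219/86389) = (5052/86389)
factor out 2^2: 5052 = 2^2·1263; with 86389 mod 8 = 5, (2/86389) = -1; sign now +1; continue with (1263/86389)
flip (1263/86389) -> (86389/1263): both odd, 1263 mod 4 = 3, 86389 mod 4 = 1, so the flip contributes +1; sign now +1
(86389/1263): 86389 mod 1263 = 505, so (86389/1263) = (505/1263)
flip (505/1263) -> (1263/505): both odd, 505 mod 4 = 1, 1263 mod 4 = 3, so the flip contributes +1; sign now +1
(1263/505): 1263 mod 505 = 253, so (1263/505) = (253/505)
flip (253/505) -> (505/253): both odd, 253 mod 4 = 1, 505 mod 4 = 1, so the flip contributes +1; sign now +1
(505/253): 505 mod 253 = 252, so (505/253) = (252/253)
factor out 2^2: 252 = 2^2·63; with 253 mod 8 = 5, (2/253) = -1; sign now +1; continue with (63/253)
flip (63/253) -> (253/63): both odd, 63 mod 4 = 3, 253 mod 4 = 1, so the flip contributes +1; sign now +1
(253/63): 253 mod 63 = 1, so (253/63) = (1/63)
reached (1/63) = 1, so the symbol is +1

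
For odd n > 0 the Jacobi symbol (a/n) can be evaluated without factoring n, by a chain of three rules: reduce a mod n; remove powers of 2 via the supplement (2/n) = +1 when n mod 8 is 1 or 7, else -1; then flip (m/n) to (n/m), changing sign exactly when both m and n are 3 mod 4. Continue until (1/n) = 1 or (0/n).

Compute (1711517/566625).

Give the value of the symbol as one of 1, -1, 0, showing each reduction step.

-1

(1711517/566625) = (11642/566625)   [reduce mod 566625]
11642 = 2^1·5821; (2/566625) = +1 since 566625 mod 8 = 1, so (11642/566625) = (+1)^1·(5821/566625); sign now +1
reciprocity: (5821/566625) = +1·(566625/5821) since 5821 mod 4 = 1, 566625 mod 4 = 1; sign now +1
(566625/5821) = (1988/5821)   [reduce mod 5821]
1988 = 2^2·497; (2/5821) = -1 since 5821 mod 8 = 5, so (1988/5821) = (-1)^2·(497/5821); sign now +1
reciprocity: (497/5821) = +1·(5821/497) since 497 mod 4 = 1, 5821 mod 4 = 1; sign now +1
(5821/497) = (354/497)   [reduce mod 497]
354 = 2^1·177; (2/497) = +1 since 497 mod 8 = 1, so (354/497) = (+1)^1·(177/497); sign now +1
reciprocity: (177/497) = +1·(497/177) since 177 mod 4 = 1, 497 mod 4 = 1; sign now +1
(497/177) = (143/177)   [reduce mod 177]
reciprocity: (143/177) = +1·(177/143) since 143 mod 4 = 3, 177 mod 4 = 1; sign now +1
(177/143) = (34/143)   [reduce mod 143]
34 = 2^1·17; (2/143) = +1 since 143 mod 8 = 7, so (34/143) = (+1)^1·(17/143); sign now +1
reciprocity: (17/143) = +1·(143/17) since 17 mod 4 = 1, 143 mod 4 = 3; sign now +1
(143/17) = (7/17)   [reduce mod 17]
reciprocity: (7/17) = +1·(17/7) since 7 mod 4 = 3, 17 mod 4 = 1; sign now +1
(17/7) = (3/7)   [reduce mod 7]
reciprocity: (3/7) = -1·(7/3) since 3 mod 4 = 3, 7 mod 4 = 3; sign now -1
(7/3) = (1/3)   [reduce mod 3]
(1/3) = 1; final value = sign = -1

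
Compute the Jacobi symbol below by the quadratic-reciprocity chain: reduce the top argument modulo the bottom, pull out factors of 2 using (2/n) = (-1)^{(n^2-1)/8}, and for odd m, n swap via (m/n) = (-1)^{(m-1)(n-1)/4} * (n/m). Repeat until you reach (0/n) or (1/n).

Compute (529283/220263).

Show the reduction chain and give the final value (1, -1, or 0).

1

(529283/220263): 529283 mod 220263 = 88757, so (529283/220263) = (88757/220263)
flip (88757/220263) -> (220263/88757): both odd, 88757 mod 4 = 1, 220263 mod 4 = 3, so the flip contributes +1; sign now +1
(220263/88757): 220263 mod 88757 = 42749, so (220263/88757) = (42749/88757)
flip (42749/88757) -> (88757/42749): both odd, 42749 mod 4 = 1, 88757 mod 4 = 1, so the flip contributes +1; sign now +1
(88757/42749): 88757 mod 42749 = 3259, so (88757/42749) = (3259/42749)
flip (3259/42749) -> (42749/3259): both odd, 3259 mod 4 = 3, 42749 mod 4 = 1, so the flip contributes +1; sign now +1
(42749/3259): 42749 mod 3259 = 382, so (42749/3259) = (382/3259)
factor out 2^1: 382 = 2^1·191; with 3259 mod 8 = 3, (2/3259) = -1; sign now -1; continue with (191/3259)
flip (191/3259) -> (3259/191): both odd, 191 mod 4 = 3, 3259 mod 4 = 3, so the flip contributes -1; sign now +1
(3259/191): 3259 mod 191 = 12, so (3259/191) = (12/191)
factor out 2^2: 12 = 2^2·3; with 191 mod 8 = 7, (2/191) = +1; sign now +1; continue with (3/191)
flip (3/191) -> (191/3): both odd, 3 mod 4 = 3, 191 mod 4 = 3, so the flip contributes -1; sign now -1
(191/3): 191 mod 3 = 2, so (191/3) = (2/3)
factor out 2^1: 2 = 2^1·1; with 3 mod 8 = 3, (2/3) = -1; sign now +1; continue with (1/3)
reached (1/3) = 1, so the symbol is +1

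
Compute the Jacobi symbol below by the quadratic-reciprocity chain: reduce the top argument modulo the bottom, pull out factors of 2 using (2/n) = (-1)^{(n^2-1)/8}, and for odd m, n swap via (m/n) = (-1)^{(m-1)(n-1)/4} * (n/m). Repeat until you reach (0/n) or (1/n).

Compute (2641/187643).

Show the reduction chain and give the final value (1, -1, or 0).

reciprocity: (2641/187643) = +1·(187643/2641) since 2641 mod 4 = 1, 187643 mod 4 = 3; sign now +1
(187643/2641) = (132/2641)   [reduce mod 2641]
132 = 2^2·33; (2/2641) = +1 since 2641 mod 8 = 1, so (132/2641) = (+1)^2·(33/2641); sign now +1
reciprocity: (33/2641) = +1·(2641/33) since 33 mod 4 = 1, 2641 mod 4 = 1; sign now +1
(2641/33) = (1/33)   [reduce mod 33]
(1/33) = 1; final value = sign = +1

1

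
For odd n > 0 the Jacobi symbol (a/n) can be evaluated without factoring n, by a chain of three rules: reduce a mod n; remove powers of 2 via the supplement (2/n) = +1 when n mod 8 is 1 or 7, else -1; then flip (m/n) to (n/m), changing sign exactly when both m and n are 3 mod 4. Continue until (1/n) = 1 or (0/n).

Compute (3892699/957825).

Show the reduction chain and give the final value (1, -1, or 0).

-1

(3892699/957825) = (61399/957825)   [reduce mod 957825]
reciprocity: (61399/957825) = +1·(957825/61399) since 61399 mod 4 = 3, 957825 mod 4 = 1; sign now +1
(957825/61399) = (36840/61399)   [reduce mod 61399]
36840 = 2^3·4605; (2/61399) = +1 since 61399 mod 8 = 7, so (36840/61399) = (+1)^3·(4605/61399); sign now +1
reciprocity: (4605/61399) = +1·(61399/4605) since 4605 mod 4 = 1, 61399 mod 4 = 3; sign now +1
(61399/4605) = (1534/4605)   [reduce mod 4605]
1534 = 2^1·767; (2/4605) = -1 since 4605 mod 8 = 5, so (1534/4605) = (-1)^1·(767/4605); sign now -1
reciprocity: (767/4605) = +1·(4605/767) since 767 mod 4 = 3, 4605 mod 4 = 1; sign now -1
(4605/767) = (3/767)   [reduce mod 767]
reciprocity: (3/767) = -1·(767/3) since 3 mod 4 = 3, 767 mod 4 = 3; sign now +1
(767/3) = (2/3)   [reduce mod 3]
2 = 2^1·1; (2/3) = -1 since 3 mod 8 = 3, so (2/3) = (-1)^1·(1/3); sign now -1
(1/3) = 1; final value = sign = -1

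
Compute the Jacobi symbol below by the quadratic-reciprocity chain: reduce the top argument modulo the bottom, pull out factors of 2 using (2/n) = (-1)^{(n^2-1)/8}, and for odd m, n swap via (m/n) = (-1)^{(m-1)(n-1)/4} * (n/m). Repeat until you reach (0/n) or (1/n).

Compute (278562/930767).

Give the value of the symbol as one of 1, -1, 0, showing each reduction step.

0

factor out 2^1: 278562 = 2^1·139281; with 930767 mod 8 = 7, (2/930767) = +1; sign now +1; continue with (139281/930767)
flip (139281/930767) -> (930767/139281): both odd, 139281 mod 4 = 1, 930767 mod 4 = 3, so the flip contributes +1; sign now +1
(930767/139281): 930767 mod 139281 = 95081, so (930767/139281) = (95081/139281)
flip (95081/139281) -> (139281/95081): both odd, 95081 mod 4 = 1, 139281 mod 4 = 1, so the flip contributes +1; sign now +1
(139281/95081): 139281 mod 95081 = 44200, so (139281/95081) = (44200/95081)
factor out 2^3: 44200 = 2^3·5525; with 95081 mod 8 = 1, (2/95081) = +1; sign now +1; continue with (5525/95081)
flip (5525/95081) -> (95081/5525): both odd, 5525 mod 4 = 1, 95081 mod 4 = 1, so the flip contributes +1; sign now +1
(95081/5525): 95081 mod 5525 = 1156, so (95081/5525) = (1156/5525)
factor out 2^2: 1156 = 2^2·289; with 5525 mod 8 = 5, (2/5525) = -1; sign now +1; continue with (289/5525)
flip (289/5525) -> (5525/289): both odd, 289 mod 4 = 1, 5525 mod 4 = 1, so the flip contributes +1; sign now +1
(5525/289): 5525 mod 289 = 34, so (5525/289) = (34/289)
factor out 2^1: 34 = 2^1·17; with 289 mod 8 = 1, (2/289) = +1; sign now +1; continue with (17/289)
flip (17/289) -> (289/17): both odd, 17 mod 4 = 1, 289 mod 4 = 1, so the flip contributes +1; sign now +1
(289/17): 289 mod 17 = 0, so (289/17) = (0/17)
reached (0/17); gcd(a, n) > 1, so (0/17) = 0 and the symbol is 0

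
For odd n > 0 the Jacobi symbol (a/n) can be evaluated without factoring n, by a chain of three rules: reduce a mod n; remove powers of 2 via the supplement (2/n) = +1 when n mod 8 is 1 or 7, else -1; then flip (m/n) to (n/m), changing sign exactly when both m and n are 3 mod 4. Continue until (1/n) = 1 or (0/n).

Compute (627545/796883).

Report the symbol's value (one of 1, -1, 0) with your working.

reciprocity: (627545/796883) = +1·(796883/627545) since 627545 mod 4 = 1, 796883 mod 4 = 3; sign now +1
(796883/627545) = (169338/627545)   [reduce mod 627545]
169338 = 2^1·84669; (2/627545) = +1 since 627545 mod 8 = 1, so (169338/627545) = (+1)^1·(84669/627545); sign now +1
reciprocity: (84669/627545) = +1·(627545/84669) since 84669 mod 4 = 1, 627545 mod 4 = 1; sign now +1
(627545/84669) = (34862/84669)   [reduce mod 84669]
34862 = 2^1·17431; (2/84669) = -1 since 84669 mod 8 = 5, so (34862/84669) = (-1)^1·(17431/84669); sign now -1
reciprocity: (17431/84669) = +1·(84669/17431) since 17431 mod 4 = 3, 84669 mod 4 = 1; sign now -1
(84669/17431) = (14945/17431)   [reduce mod 17431]
reciprocity: (14945/17431) = +1·(17431/14945) since 14945 mod 4 = 1, 17431 mod 4 = 3; sign now -1
(17431/14945) = (2486/14945)   [reduce mod 14945]
2486 = 2^1·1243; (2/14945) = +1 since 14945 mod 8 = 1, so (2486/14945) = (+1)^1·(1243/14945); sign now -1
reciprocity: (1243/14945) = +1·(14945/1243) since 1243 mod 4 = 3, 14945 mod 4 = 1; sign now -1
(14945/1243) = (29/1243)   [reduce mod 1243]
reciprocity: (29/1243) = +1·(1243/29) since 29 mod 4 = 1, 1243 mod 4 = 3; sign now -1
(1243/29) = (25/29)   [reduce mod 29]
reciprocity: (25/29) = +1·(29/25) since 25 mod 4 = 1, 29 mod 4 = 1; sign now -1
(29/25) = (4/25)   [reduce mod 25]
4 = 2^2·1; (2/25) = +1 since 25 mod 8 = 1, so (4/25) = (+1)^2·(1/25); sign now -1
(1/25) = 1; final value = sign = -1

-1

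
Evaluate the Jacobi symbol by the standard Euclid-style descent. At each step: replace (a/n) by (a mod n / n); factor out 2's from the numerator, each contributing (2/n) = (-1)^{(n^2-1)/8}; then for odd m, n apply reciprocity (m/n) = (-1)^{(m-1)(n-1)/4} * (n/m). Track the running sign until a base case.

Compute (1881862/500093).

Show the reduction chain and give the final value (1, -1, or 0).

(1881862/500093): 1881862 mod 500093 = 381583, so (1881862/500093) = (381583/500093)
flip (381583/500093) -> (500093/381583): both odd, 381583 mod 4 = 3, 500093 mod 4 = 1, so the flip contributes +1; sign now +1
(500093/381583): 500093 mod 381583 = 118510, so (500093/381583) = (118510/381583)
factor out 2^1: 118510 = 2^1·59255; with 381583 mod 8 = 7, (2/381583) = +1; sign now +1; continue with (59255/381583)
flip (59255/381583) -> (381583/59255): both odd, 59255 mod 4 = 3, 381583 mod 4 = 3, so the flip contributes -1; sign now -1
(381583/59255): 381583 mod 59255 = 26053, so (381583/59255) = (26053/59255)
flip (26053/59255) -> (59255/26053): both odd, 26053 mod 4 = 1, 59255 mod 4 = 3, so the flip contributes +1; sign now -1
(59255/26053): 59255 mod 26053 = 7149, so (59255/26053) = (7149/26053)
flip (7149/26053) -> (26053/7149): both odd, 7149 mod 4 = 1, 26053 mod 4 = 1, so the flip contributes +1; sign now -1
(26053/7149): 26053 mod 7149 = 4606, so (26053/7149) = (4606/7149)
factor out 2^1: 4606 = 2^1·2303; with 7149 mod 8 = 5, (2/7149) = -1; sign now +1; continue with (2303/7149)
flip (2303/7149) -> (7149/2303): both odd, 2303 mod 4 = 3, 7149 mod 4 = 1, so the flip contributes +1; sign now +1
(7149/2303): 7149 mod 2303 = 240, so (7149/2303) = (240/2303)
factor out 2^4: 240 = 2^4·15; with 2303 mod 8 = 7, (2/2303) = +1; sign now +1; continue with (15/2303)
flip (15/2303) -> (2303/15): both odd, 15 mod 4 = 3, 2303 mod 4 = 3, so the flip contributes -1; sign now -1
(2303/15): 2303 mod 15 = 8, so (2303/15) = (8/15)
factor out 2^3: 8 = 2^3·1; with 15 mod 8 = 7, (2/15) = +1; sign now -1; continue with (1/15)
reached (1/15) = 1, so the symbol is -1

-1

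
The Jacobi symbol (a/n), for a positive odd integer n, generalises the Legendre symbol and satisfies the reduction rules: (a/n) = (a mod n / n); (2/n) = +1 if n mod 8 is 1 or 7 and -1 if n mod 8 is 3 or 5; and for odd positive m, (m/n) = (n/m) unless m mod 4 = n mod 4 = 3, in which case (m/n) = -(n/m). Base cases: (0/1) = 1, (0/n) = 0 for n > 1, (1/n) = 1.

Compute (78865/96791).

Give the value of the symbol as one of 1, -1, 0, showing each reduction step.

1

reciprocity: (78865/96791) = +1·(96791/78865) since 78865 mod 4 = 1, 96791 mod 4 = 3; sign now +1
(96791/78865) = (17926/78865)   [reduce mod 78865]
17926 = 2^1·8963; (2/78865) = +1 since 78865 mod 8 = 1, so (17926/78865) = (+1)^1·(8963/78865); sign now +1
reciprocity: (8963/78865) = +1·(78865/8963) since 8963 mod 4 = 3, 78865 mod 4 = 1; sign now +1
(78865/8963) = (7161/8963)   [reduce mod 8963]
reciprocity: (7161/8963) = +1·(8963/7161) since 7161 mod 4 = 1, 8963 mod 4 = 3; sign now +1
(8963/7161) = (1802/7161)   [reduce mod 7161]
1802 = 2^1·901; (2/7161) = +1 since 7161 mod 8 = 1, so (1802/7161) = (+1)^1·(901/7161); sign now +1
reciprocity: (901/7161) = +1·(7161/901) since 901 mod 4 = 1, 7161 mod 4 = 1; sign now +1
(7161/901) = (854/901)   [reduce mod 901]
854 = 2^1·427; (2/901) = -1 since 901 mod 8 = 5, so (854/901) = (-1)^1·(427/901); sign now -1
reciprocity: (427/901) = +1·(901/427) since 427 mod 4 = 3, 901 mod 4 = 1; sign now -1
(901/427) = (47/427)   [reduce mod 427]
reciprocity: (47/427) = -1·(427/47) since 47 mod 4 = 3, 427 mod 4 = 3; sign now +1
(427/47) = (4/47)   [reduce mod 47]
4 = 2^2·1; (2/47) = +1 since 47 mod 8 = 7, so (4/47) = (+1)^2·(1/47); sign now +1
(1/47) = 1; final value = sign = +1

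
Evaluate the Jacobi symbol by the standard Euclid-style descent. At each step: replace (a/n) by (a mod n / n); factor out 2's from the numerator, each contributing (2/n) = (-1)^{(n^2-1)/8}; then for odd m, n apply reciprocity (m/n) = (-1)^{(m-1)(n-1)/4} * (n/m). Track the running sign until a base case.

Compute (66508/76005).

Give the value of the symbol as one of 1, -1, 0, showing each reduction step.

factor out 2^2: 66508 = 2^2·16627; with 76005 mod 8 = 5, (2/76005) = -1; sign now +1; continue with (16627/76005)
flip (16627/76005) -> (76005/16627): both odd, 16627 mod 4 = 3, 76005 mod 4 = 1, so the flip contributes +1; sign now +1
(76005/16627): 76005 mod 16627 = 9497, so (76005/16627) = (9497/16627)
flip (9497/16627) -> (16627/9497): both odd, 9497 mod 4 = 1, 16627 mod 4 = 3, so the flip contributes +1; sign now +1
(16627/9497): 16627 mod 9497 = 7130, so (16627/9497) = (7130/9497)
factor out 2^1: 7130 = 2^1·3565; with 9497 mod 8 = 1, (2/9497) = +1; sign now +1; continue with (3565/9497)
flip (3565/9497) -> (9497/3565): both odd, 3565 mod 4 = 1, 9497 mod 4 = 1, so the flip contributes +1; sign now +1
(9497/3565): 9497 mod 3565 = 2367, so (9497/3565) = (2367/3565)
flip (2367/3565) -> (3565/2367): both odd, 2367 mod 4 = 3, 3565 mod 4 = 1, so the flip contributes +1; sign now +1
(3565/2367): 3565 mod 2367 = 1198, so (3565/2367) = (1198/2367)
factor out 2^1: 1198 = 2^1·599; with 2367 mod 8 = 7, (2/2367) = +1; sign now +1; continue with (599/2367)
flip (599/2367) -> (2367/599): both odd, 599 mod 4 = 3, 2367 mod 4 = 3, so the flip contributes -1; sign now -1
(2367/599): 2367 mod 599 = 570, so (2367/599) = (570/599)
factor out 2^1: 570 = 2^1·285; with 599 mod 8 = 7, (2/599) = +1; sign now -1; continue with (285/599)
flip (285/599) -> (599/285): both odd, 285 mod 4 = 1, 599 mod 4 = 3, so the flip contributes +1; sign now -1
(599/285): 599 mod 285 = 29, so (599/285) = (29/285)
flip (29/285) -> (285/29): both odd, 29 mod 4 = 1, 285 mod 4 = 1, so the flip contributes +1; sign now -1
(285/29): 285 mod 29 = 24, so (285/29) = (24/29)
factor out 2^3: 24 = 2^3·3; with 29 mod 8 = 5, (2/29) = -1; sign now +1; continue with (3/29)
flip (3/29) -> (29/3): both odd, 3 mod 4 = 3, 29 mod 4 = 1, so the flip contributes +1; sign now +1
(29/3): 29 mod 3 = 2, so (29/3) = (2/3)
factor out 2^1: 2 = 2^1·1; with 3 mod 8 = 3, (2/3) = -1; sign now -1; continue with (1/3)
reached (1/3) = 1, so the symbol is -1

-1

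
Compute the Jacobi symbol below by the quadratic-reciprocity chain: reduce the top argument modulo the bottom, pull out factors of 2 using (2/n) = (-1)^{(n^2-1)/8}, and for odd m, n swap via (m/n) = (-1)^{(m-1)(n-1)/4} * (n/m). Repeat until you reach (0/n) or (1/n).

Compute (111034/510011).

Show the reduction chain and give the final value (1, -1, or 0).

111034 = 2^1·55517; (2/510011) = -1 since 510011 mod 8 = 3, so (111034/510011) = (-1)^1·(55517/510011); sign now -1
reciprocity: (55517/510011) = +1·(510011/55517) since 55517 mod 4 = 1, 510011 mod 4 = 3; sign now -1
(510011/55517) = (10358/55517)   [reduce mod 55517]
10358 = 2^1·5179; (2/55517) = -1 since 55517 mod 8 = 5, so (10358/55517) = (-1)^1·(5179/55517); sign now +1
reciprocity: (5179/55517) = +1·(55517/5179) since 5179 mod 4 = 3, 55517 mod 4 = 1; sign now +1
(55517/5179) = (3727/5179)   [reduce mod 5179]
reciprocity: (3727/5179) = -1·(5179/3727) since 3727 mod 4 = 3, 5179 mod 4 = 3; sign now -1
(5179/3727) = (1452/3727)   [reduce mod 3727]
1452 = 2^2·363; (2/3727) = +1 since 3727 mod 8 = 7, so (1452/3727) = (+1)^2·(363/3727); sign now -1
reciprocity: (363/3727) = -1·(3727/363) since 363 mod 4 = 3, 3727 mod 4 = 3; sign now +1
(3727/363) = (97/363)   [reduce mod 363]
reciprocity: (97/363) = +1·(363/97) since 97 mod 4 = 1, 363 mod 4 = 3; sign now +1
(363/97) = (72/97)   [reduce mod 97]
72 = 2^3·9; (2/97) = +1 since 97 mod 8 = 1, so (72/97) = (+1)^3·(9/97); sign now +1
reciprocity: (9/97) = +1·(97/9) since 9 mod 4 = 1, 97 mod 4 = 1; sign now +1
(97/9) = (7/9)   [reduce mod 9]
reciprocity: (7/9) = +1·(9/7) since 7 mod 4 = 3, 9 mod 4 = 1; sign now +1
(9/7) = (2/7)   [reduce mod 7]
2 = 2^1·1; (2/7) = +1 since 7 mod 8 = 7, so (2/7) = (+1)^1·(1/7); sign now +1
(1/7) = 1; final value = sign = +1

1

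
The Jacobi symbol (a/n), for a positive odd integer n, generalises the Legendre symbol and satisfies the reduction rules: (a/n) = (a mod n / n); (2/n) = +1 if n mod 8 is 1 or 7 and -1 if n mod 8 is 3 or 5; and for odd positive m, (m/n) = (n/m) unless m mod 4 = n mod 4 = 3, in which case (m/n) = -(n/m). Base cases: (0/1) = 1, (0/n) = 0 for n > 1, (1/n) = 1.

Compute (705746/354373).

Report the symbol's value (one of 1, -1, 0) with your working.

(705746/354373): 705746 mod 354373 = 351373, so (705746/354373) = (351373/354373)
flip (351373/354373) -> (354373/351373): both odd, 351373 mod 4 = 1, 354373 mod 4 = 1, so the flip contributes +1; sign now +1
(354373/351373): 354373 mod 351373 = 3000, so (354373/351373) = (3000/351373)
factor out 2^3: 3000 = 2^3·375; with 351373 mod 8 = 5, (2/351373) = -1; sign now -1; continue with (375/351373)
flip (375/351373) -> (351373/375): both odd, 375 mod 4 = 3, 351373 mod 4 = 1, so the flip contributes +1; sign now -1
(351373/375): 351373 mod 375 = 373, so (351373/375) = (373/375)
flip (373/375) -> (375/373): both odd, 373 mod 4 = 1, 375 mod 4 = 3, so the flip contributes +1; sign now -1
(375/373): 375 mod 373 = 2, so (375/373) = (2/373)
factor out 2^1: 2 = 2^1·1; with 373 mod 8 = 5, (2/373) = -1; sign now +1; continue with (1/373)
reached (1/373) = 1, so the symbol is +1

1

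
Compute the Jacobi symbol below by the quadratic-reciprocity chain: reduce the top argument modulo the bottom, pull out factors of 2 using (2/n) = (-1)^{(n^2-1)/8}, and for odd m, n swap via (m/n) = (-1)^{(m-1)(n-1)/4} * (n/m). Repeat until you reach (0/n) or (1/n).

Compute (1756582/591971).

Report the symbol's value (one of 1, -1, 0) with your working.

1

(1756582/591971): 1756582 mod 591971 = 572640, so (1756582/591971) = (572640/591971)
factor out 2^5: 572640 = 2^5·17895; with 591971 mod 8 = 3, (2/591971) = -1; sign now -1; continue with (17895/591971)
flip (17895/591971) -> (591971/17895): both odd, 17895 mod 4 = 3, 591971 mod 4 = 3, so the flip contributes -1; sign now +1
(591971/17895): 591971 mod 17895 = 1436, so (591971/17895) = (1436/17895)
factor out 2^2: 1436 = 2^2·359; with 17895 mod 8 = 7, (2/17895) = +1; sign now +1; continue with (359/17895)
flip (359/17895) -> (17895/359): both odd, 359 mod 4 = 3, 17895 mod 4 = 3, so the flip contributes -1; sign now -1
(17895/359): 17895 mod 359 = 304, so (17895/359) = (304/359)
factor out 2^4: 304 = 2^4·19; with 359 mod 8 = 7, (2/359) = +1; sign now -1; continue with (19/359)
flip (19/359) -> (359/19): both odd, 19 mod 4 = 3, 359 mod 4 = 3, so the flip contributes -1; sign now +1
(359/19): 359 mod 19 = 17, so (359/19) = (17/19)
flip (17/19) -> (19/17): both odd, 17 mod 4 = 1, 19 mod 4 = 3, so the flip contributes +1; sign now +1
(19/17): 19 mod 17 = 2, so (19/17) = (2/17)
factor out 2^1: 2 = 2^1·1; with 17 mod 8 = 1, (2/17) = +1; sign now +1; continue with (1/17)
reached (1/17) = 1, so the symbol is +1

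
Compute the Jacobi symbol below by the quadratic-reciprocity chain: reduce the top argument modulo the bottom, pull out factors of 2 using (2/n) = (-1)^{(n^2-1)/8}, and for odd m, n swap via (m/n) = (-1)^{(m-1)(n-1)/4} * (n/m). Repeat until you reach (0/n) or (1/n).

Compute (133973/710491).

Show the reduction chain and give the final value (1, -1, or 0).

reciprocity: (133973/710491) = +1·(710491/133973) since 133973 mod 4 = 1, 710491 mod 4 = 3; sign now +1
(710491/133973) = (40626/133973)   [reduce mod 133973]
40626 = 2^1·20313; (2/133973) = -1 since 133973 mod 8 = 5, so (40626/133973) = (-1)^1·(20313/133973); sign now -1
reciprocity: (20313/133973) = +1·(133973/20313) since 20313 mod 4 = 1, 133973 mod 4 = 1; sign now -1
(133973/20313) = (12095/20313)   [reduce mod 20313]
reciprocity: (12095/20313) = +1·(20313/12095) since 12095 mod 4 = 3, 20313 mod 4 = 1; sign now -1
(20313/12095) = (8218/12095)   [reduce mod 12095]
8218 = 2^1·4109; (2/12095) = +1 since 12095 mod 8 = 7, so (8218/12095) = (+1)^1·(4109/12095); sign now -1
reciprocity: (4109/12095) = +1·(12095/4109) since 4109 mod 4 = 1, 12095 mod 4 = 3; sign now -1
(12095/4109) = (3877/4109)   [reduce mod 4109]
reciprocity: (3877/4109) = +1·(4109/3877) since 3877 mod 4 = 1, 4109 mod 4 = 1; sign now -1
(4109/3877) = (232/3877)   [reduce mod 3877]
232 = 2^3·29; (2/3877) = -1 since 3877 mod 8 = 5, so (232/3877) = (-1)^3·(29/3877); sign now +1
reciprocity: (29/3877) = +1·(3877/29) since 29 mod 4 = 1, 3877 mod 4 = 1; sign now +1
(3877/29) = (20/29)   [reduce mod 29]
20 = 2^2·5; (2/29) = -1 since 29 mod 8 = 5, so (20/29) = (-1)^2·(5/29); sign now +1
reciprocity: (5/29) = +1·(29/5) since 5 mod 4 = 1, 29 mod 4 = 1; sign now +1
(29/5) = (4/5)   [reduce mod 5]
4 = 2^2·1; (2/5) = -1 since 5 mod 8 = 5, so (4/5) = (-1)^2·(1/5); sign now +1
(1/5) = 1; final value = sign = +1

1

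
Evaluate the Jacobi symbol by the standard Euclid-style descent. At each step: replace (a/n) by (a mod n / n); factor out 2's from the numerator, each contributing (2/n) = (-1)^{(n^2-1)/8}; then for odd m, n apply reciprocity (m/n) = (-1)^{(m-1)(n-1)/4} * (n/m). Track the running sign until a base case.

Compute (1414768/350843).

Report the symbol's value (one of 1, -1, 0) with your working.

(1414768/350843) = (11396/350843)   [reduce mod 350843]
11396 = 2^2·2849; (2/350843) = -1 since 350843 mod 8 = 3, so (11396/350843) = (-1)^2·(2849/350843); sign now +1
reciprocity: (2849/350843) = +1·(350843/2849) since 2849 mod 4 = 1, 350843 mod 4 = 3; sign now +1
(350843/2849) = (416/2849)   [reduce mod 2849]
416 = 2^5·13; (2/2849) = +1 since 2849 mod 8 = 1, so (416/2849) = (+1)^5·(13/2849); sign now +1
reciprocity: (13/2849) = +1·(2849/13) since 13 mod 4 = 1, 2849 mod 4 = 1; sign now +1
(2849/13) = (2/13)   [reduce mod 13]
2 = 2^1·1; (2/13) = -1 since 13 mod 8 = 5, so (2/13) = (-1)^1·(1/13); sign now -1
(1/13) = 1; final value = sign = -1

-1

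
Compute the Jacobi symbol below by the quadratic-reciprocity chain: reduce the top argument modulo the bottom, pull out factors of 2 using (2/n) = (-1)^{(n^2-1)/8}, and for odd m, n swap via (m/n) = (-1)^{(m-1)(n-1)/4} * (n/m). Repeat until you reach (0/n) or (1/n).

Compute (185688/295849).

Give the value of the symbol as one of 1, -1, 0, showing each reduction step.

-1

factor out 2^3: 185688 = 2^3·23211; with 295849 mod 8 = 1, (2/295849) = +1; sign now +1; continue with (23211/295849)
flip (23211/295849) -> (295849/23211): both odd, 23211 mod 4 = 3, 295849 mod 4 = 1, so the flip contributes +1; sign now +1
(295849/23211): 295849 mod 23211 = 17317, so (295849/23211) = (17317/23211)
flip (17317/23211) -> (23211/17317): both odd, 17317 mod 4 = 1, 23211 mod 4 = 3, so the flip contributes +1; sign now +1
(23211/17317): 23211 mod 17317 = 5894, so (23211/17317) = (5894/17317)
factor out 2^1: 5894 = 2^1·2947; with 17317 mod 8 = 5, (2/17317) = -1; sign now -1; continue with (2947/17317)
flip (2947/17317) -> (17317/2947): both odd, 2947 mod 4 = 3, 17317 mod 4 = 1, so the flip contributes +1; sign now -1
(17317/2947): 17317 mod 2947 = 2582, so (17317/2947) = (2582/2947)
factor out 2^1: 2582 = 2^1·1291; with 2947 mod 8 = 3, (2/2947) = -1; sign now +1; continue with (1291/2947)
flip (1291/2947) -> (2947/1291): both odd, 1291 mod 4 = 3, 2947 mod 4 = 3, so the flip contributes -1; sign now -1
(2947/1291): 2947 mod 1291 = 365, so (2947/1291) = (365/1291)
flip (365/1291) -> (1291/365): both odd, 365 mod 4 = 1, 1291 mod 4 = 3, so the flip contributes +1; sign now -1
(1291/365): 1291 mod 365 = 196, so (1291/365) = (196/365)
factor out 2^2: 196 = 2^2·49; with 365 mod 8 = 5, (2/365) = -1; sign now -1; continue with (49/365)
flip (49/365) -> (365/49): both odd, 49 mod 4 = 1, 365 mod 4 = 1, so the flip contributes +1; sign now -1
(365/49): 365 mod 49 = 22, so (365/49) = (22/49)
factor out 2^1: 22 = 2^1·11; with 49 mod 8 = 1, (2/49) = +1; sign now -1; continue with (11/49)
flip (11/49) -> (49/11): both odd, 11 mod 4 = 3, 49 mod 4 = 1, so the flip contributes +1; sign now -1
(49/11): 49 mod 11 = 5, so (49/11) = (5/11)
flip (5/11) -> (11/5): both odd, 5 mod 4 = 1, 11 mod 4 = 3, so the flip contributes +1; sign now -1
(11/5): 11 mod 5 = 1, so (11/5) = (1/5)
reached (1/5) = 1, so the symbol is -1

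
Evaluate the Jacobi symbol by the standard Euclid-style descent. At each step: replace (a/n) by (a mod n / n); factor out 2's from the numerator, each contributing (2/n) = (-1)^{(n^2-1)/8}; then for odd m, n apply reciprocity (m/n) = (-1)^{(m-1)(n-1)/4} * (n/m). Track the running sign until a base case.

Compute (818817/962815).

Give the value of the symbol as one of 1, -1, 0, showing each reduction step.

flip (818817/962815) -> (962815/818817): both odd, 818817 mod 4 = 1, 962815 mod 4 = 3, so the flip contributes +1; sign now +1
(962815/818817): 962815 mod 818817 = 143998, so (962815/818817) = (143998/818817)
factor out 2^1: 143998 = 2^1·71999; with 818817 mod 8 = 1, (2/818817) = +1; sign now +1; continue with (71999/818817)
flip (71999/818817) -> (818817/71999): both odd, 71999 mod 4 = 3, 818817 mod 4 = 1, so the flip contributes +1; sign now +1
(818817/71999): 818817 mod 71999 = 26828, so (818817/71999) = (26828/71999)
factor out 2^2: 26828 = 2^2·6707; with 71999 mod 8 = 7, (2/71999) = +1; sign now +1; continue with (6707/71999)
flip (6707/71999) -> (71999/6707): both odd, 6707 mod 4 = 3, 71999 mod 4 = 3, so the flip contributes -1; sign now -1
(71999/6707): 71999 mod 6707 = 4929, so (71999/6707) = (4929/6707)
flip (4929/6707) -> (6707/4929): both odd, 4929 mod 4 = 1, 6707 mod 4 = 3, so the flip contributes +1; sign now -1
(6707/4929): 6707 mod 4929 = 1778, so (6707/4929) = (1778/4929)
factor out 2^1: 1778 = 2^1·889; with 4929 mod 8 = 1, (2/4929) = +1; sign now -1; continue with (889/4929)
flip (889/4929) -> (4929/889): both odd, 889 mod 4 = 1, 4929 mod 4 = 1, so the flip contributes +1; sign now -1
(4929/889): 4929 mod 889 = 484, so (4929/889) = (484/889)
factor out 2^2: 484 = 2^2·121; with 889 mod 8 = 1, (2/889) = +1; sign now -1; continue with (121/889)
flip (121/889) -> (889/121): both odd, 121 mod 4 = 1, 889 mod 4 = 1, so the flip contributes +1; sign now -1
(889/121): 889 mod 121 = 42, so (889/121) = (42/121)
factor out 2^1: 42 = 2^1·21; with 121 mod 8 = 1, (2/121) = +1; sign now -1; continue with (21/121)
flip (21/121) -> (121/21): both odd, 21 mod 4 = 1, 121 mod 4 = 1, so the flip contributes +1; sign now -1
(121/21): 121 mod 21 = 16, so (121/21) = (16/21)
factor out 2^4: 16 = 2^4·1; with 21 mod 8 = 5, (2/21) = -1; sign now -1; continue with (1/21)
reached (1/21) = 1, so the symbol is -1

-1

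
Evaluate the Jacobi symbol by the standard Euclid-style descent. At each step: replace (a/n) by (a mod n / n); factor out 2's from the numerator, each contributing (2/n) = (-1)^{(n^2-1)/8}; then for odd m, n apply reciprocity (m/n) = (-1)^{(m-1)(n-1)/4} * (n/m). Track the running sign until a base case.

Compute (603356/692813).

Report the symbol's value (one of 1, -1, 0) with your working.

1

603356 = 2^2·150839; (2/692813) = -1 since 692813 mod 8 = 5, so (603356/692813) = (-1)^2·(150839/692813); sign now +1
reciprocity: (150839/692813) = +1·(692813/150839) since 150839 mod 4 = 3, 692813 mod 4 = 1; sign now +1
(692813/150839) = (89457/150839)   [reduce mod 150839]
reciprocity: (89457/150839) = +1·(150839/89457) since 89457 mod 4 = 1, 150839 mod 4 = 3; sign now +1
(150839/89457) = (61382/89457)   [reduce mod 89457]
61382 = 2^1·30691; (2/89457) = +1 since 89457 mod 8 = 1, so (61382/89457) = (+1)^1·(30691/89457); sign now +1
reciprocity: (30691/89457) = +1·(89457/30691) since 30691 mod 4 = 3, 89457 mod 4 = 1; sign now +1
(89457/30691) = (28075/30691)   [reduce mod 30691]
reciprocity: (28075/30691) = -1·(30691/28075) since 28075 mod 4 = 3, 30691 mod 4 = 3; sign now -1
(30691/28075) = (2616/28075)   [reduce mod 28075]
2616 = 2^3·327; (2/28075) = -1 since 28075 mod 8 = 3, so (2616/28075) = (-1)^3·(327/28075); sign now +1
reciprocity: (327/28075) = -1·(28075/327) since 327 mod 4 = 3, 28075 mod 4 = 3; sign now -1
(28075/327) = (280/327)   [reduce mod 327]
280 = 2^3·35; (2/327) = +1 since 327 mod 8 = 7, so (280/327) = (+1)^3·(35/327); sign now -1
reciprocity: (35/327) = -1·(327/35) since 35 mod 4 = 3, 327 mod 4 = 3; sign now +1
(327/35) = (12/35)   [reduce mod 35]
12 = 2^2·3; (2/35) = -1 since 35 mod 8 = 3, so (12/35) = (-1)^2·(3/35); sign now +1
reciprocity: (3/35) = -1·(35/3) since 3 mod 4 = 3, 35 mod 4 = 3; sign now -1
(35/3) = (2/3)   [reduce mod 3]
2 = 2^1·1; (2/3) = -1 since 3 mod 8 = 3, so (2/3) = (-1)^1·(1/3); sign now +1
(1/3) = 1; final value = sign = +1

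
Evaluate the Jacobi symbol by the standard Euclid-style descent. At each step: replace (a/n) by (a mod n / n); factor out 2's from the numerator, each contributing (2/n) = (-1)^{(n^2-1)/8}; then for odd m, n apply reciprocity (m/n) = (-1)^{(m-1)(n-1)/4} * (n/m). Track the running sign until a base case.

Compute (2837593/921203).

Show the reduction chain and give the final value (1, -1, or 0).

1

(2837593/921203) = (73984/921203)   [reduce mod 921203]
73984 = 2^8·289; (2/921203) = -1 since 921203 mod 8 = 3, so (73984/921203) = (-1)^8·(289/921203); sign now +1
reciprocity: (289/921203) = +1·(921203/289) since 289 mod 4 = 1, 921203 mod 4 = 3; sign now +1
(921203/289) = (160/289)   [reduce mod 289]
160 = 2^5·5; (2/289) = +1 since 289 mod 8 = 1, so (160/289) = (+1)^5·(5/289); sign now +1
reciprocity: (5/289) = +1·(289/5) since 5 mod 4 = 1, 289 mod 4 = 1; sign now +1
(289/5) = (4/5)   [reduce mod 5]
4 = 2^2·1; (2/5) = -1 since 5 mod 8 = 5, so (4/5) = (-1)^2·(1/5); sign now +1
(1/5) = 1; final value = sign = +1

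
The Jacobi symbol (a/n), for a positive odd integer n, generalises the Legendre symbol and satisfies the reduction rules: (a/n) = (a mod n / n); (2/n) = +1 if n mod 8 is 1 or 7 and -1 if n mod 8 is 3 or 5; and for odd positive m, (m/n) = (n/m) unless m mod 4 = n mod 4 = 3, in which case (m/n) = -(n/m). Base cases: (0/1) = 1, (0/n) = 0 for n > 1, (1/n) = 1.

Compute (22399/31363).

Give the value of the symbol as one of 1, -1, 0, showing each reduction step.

1

reciprocity: (22399/31363) = -1·(31363/22399) since 22399 mod 4 = 3, 31363 mod 4 = 3; sign now -1
(31363/22399) = (8964/22399)   [reduce mod 22399]
8964 = 2^2·2241; (2/22399) = +1 since 22399 mod 8 = 7, so (8964/22399) = (+1)^2·(2241/22399); sign now -1
reciprocity: (2241/22399) = +1·(22399/2241) since 2241 mod 4 = 1, 22399 mod 4 = 3; sign now -1
(22399/2241) = (2230/2241)   [reduce mod 2241]
2230 = 2^1·1115; (2/2241) = +1 since 2241 mod 8 = 1, so (2230/2241) = (+1)^1·(1115/2241); sign now -1
reciprocity: (1115/2241) = +1·(2241/1115) since 1115 mod 4 = 3, 2241 mod 4 = 1; sign now -1
(2241/1115) = (11/1115)   [reduce mod 1115]
reciprocity: (11/1115) = -1·(1115/11) since 11 mod 4 = 3, 1115 mod 4 = 3; sign now +1
(1115/11) = (4/11)   [reduce mod 11]
4 = 2^2·1; (2/11) = -1 since 11 mod 8 = 3, so (4/11) = (-1)^2·(1/11); sign now +1
(1/11) = 1; final value = sign = +1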